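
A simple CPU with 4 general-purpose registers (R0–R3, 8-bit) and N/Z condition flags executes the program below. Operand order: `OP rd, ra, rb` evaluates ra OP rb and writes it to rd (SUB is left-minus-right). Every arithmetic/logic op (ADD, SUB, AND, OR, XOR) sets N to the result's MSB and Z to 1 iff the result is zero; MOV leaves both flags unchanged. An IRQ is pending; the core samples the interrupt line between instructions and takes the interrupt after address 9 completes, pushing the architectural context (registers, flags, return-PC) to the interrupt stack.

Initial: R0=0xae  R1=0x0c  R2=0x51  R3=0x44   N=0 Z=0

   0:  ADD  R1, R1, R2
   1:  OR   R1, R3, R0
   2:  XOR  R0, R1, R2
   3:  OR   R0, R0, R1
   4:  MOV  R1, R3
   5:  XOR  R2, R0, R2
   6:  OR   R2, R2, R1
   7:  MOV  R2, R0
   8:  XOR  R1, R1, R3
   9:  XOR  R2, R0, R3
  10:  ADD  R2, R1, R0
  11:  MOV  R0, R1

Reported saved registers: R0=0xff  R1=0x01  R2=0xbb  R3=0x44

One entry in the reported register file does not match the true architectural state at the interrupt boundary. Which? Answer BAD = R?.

after  0: R0=0xae R1=0x5d R2=0x51 R3=0x44  N=0 Z=0
after  1: R0=0xae R1=0xee R2=0x51 R3=0x44  N=1 Z=0
after  2: R0=0xbf R1=0xee R2=0x51 R3=0x44  N=1 Z=0
after  3: R0=0xff R1=0xee R2=0x51 R3=0x44  N=1 Z=0
after  4: R0=0xff R1=0x44 R2=0x51 R3=0x44  N=1 Z=0
after  5: R0=0xff R1=0x44 R2=0xae R3=0x44  N=1 Z=0
after  6: R0=0xff R1=0x44 R2=0xee R3=0x44  N=1 Z=0
after  7: R0=0xff R1=0x44 R2=0xff R3=0x44  N=1 Z=0
after  8: R0=0xff R1=0x00 R2=0xff R3=0x44  N=0 Z=1
after  9: R0=0xff R1=0x00 R2=0xbb R3=0x44  N=1 Z=0
-- IRQ taken; context saved, return-PC = 10 --
mismatch: R1: reported 0x01 vs actual 0x00

BAD = R1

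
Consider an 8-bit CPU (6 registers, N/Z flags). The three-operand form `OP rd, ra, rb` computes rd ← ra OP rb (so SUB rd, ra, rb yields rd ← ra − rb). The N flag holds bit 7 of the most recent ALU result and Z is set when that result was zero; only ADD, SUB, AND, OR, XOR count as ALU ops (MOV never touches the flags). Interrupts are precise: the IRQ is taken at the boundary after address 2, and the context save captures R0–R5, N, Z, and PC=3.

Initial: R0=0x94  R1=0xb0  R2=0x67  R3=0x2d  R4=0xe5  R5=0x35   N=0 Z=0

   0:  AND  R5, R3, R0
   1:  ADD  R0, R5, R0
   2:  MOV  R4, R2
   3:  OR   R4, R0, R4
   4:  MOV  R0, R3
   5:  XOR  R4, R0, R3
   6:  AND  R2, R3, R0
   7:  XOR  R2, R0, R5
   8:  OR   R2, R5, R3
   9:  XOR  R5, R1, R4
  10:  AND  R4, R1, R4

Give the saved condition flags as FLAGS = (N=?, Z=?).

FLAGS = (N=1, Z=0)

after  0: R0=0x94 R1=0xb0 R2=0x67 R3=0x2d R4=0xe5 R5=0x04  N=0 Z=0
after  1: R0=0x98 R1=0xb0 R2=0x67 R3=0x2d R4=0xe5 R5=0x04  N=1 Z=0
after  2: R0=0x98 R1=0xb0 R2=0x67 R3=0x2d R4=0x67 R5=0x04  N=1 Z=0
-- IRQ taken; context saved, return-PC = 3 --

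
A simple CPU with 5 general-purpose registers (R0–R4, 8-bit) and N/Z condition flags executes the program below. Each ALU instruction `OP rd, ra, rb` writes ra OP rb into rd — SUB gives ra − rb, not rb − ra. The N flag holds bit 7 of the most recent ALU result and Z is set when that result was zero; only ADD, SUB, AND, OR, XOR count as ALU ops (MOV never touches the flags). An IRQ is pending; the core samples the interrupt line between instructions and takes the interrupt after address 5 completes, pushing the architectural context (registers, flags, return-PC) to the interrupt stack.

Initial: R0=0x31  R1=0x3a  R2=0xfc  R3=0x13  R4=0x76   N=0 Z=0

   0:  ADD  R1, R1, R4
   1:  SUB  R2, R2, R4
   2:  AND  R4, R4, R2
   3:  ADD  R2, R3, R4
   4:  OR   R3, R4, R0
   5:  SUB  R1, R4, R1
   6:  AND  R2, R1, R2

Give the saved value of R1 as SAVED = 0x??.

after  0: R0=0x31 R1=0xb0 R2=0xfc R3=0x13 R4=0x76  N=1 Z=0
after  1: R0=0x31 R1=0xb0 R2=0x86 R3=0x13 R4=0x76  N=1 Z=0
after  2: R0=0x31 R1=0xb0 R2=0x86 R3=0x13 R4=0x06  N=0 Z=0
after  3: R0=0x31 R1=0xb0 R2=0x19 R3=0x13 R4=0x06  N=0 Z=0
after  4: R0=0x31 R1=0xb0 R2=0x19 R3=0x37 R4=0x06  N=0 Z=0
after  5: R0=0x31 R1=0x56 R2=0x19 R3=0x37 R4=0x06  N=0 Z=0
-- IRQ taken; context saved, return-PC = 6 --

SAVED = 0x56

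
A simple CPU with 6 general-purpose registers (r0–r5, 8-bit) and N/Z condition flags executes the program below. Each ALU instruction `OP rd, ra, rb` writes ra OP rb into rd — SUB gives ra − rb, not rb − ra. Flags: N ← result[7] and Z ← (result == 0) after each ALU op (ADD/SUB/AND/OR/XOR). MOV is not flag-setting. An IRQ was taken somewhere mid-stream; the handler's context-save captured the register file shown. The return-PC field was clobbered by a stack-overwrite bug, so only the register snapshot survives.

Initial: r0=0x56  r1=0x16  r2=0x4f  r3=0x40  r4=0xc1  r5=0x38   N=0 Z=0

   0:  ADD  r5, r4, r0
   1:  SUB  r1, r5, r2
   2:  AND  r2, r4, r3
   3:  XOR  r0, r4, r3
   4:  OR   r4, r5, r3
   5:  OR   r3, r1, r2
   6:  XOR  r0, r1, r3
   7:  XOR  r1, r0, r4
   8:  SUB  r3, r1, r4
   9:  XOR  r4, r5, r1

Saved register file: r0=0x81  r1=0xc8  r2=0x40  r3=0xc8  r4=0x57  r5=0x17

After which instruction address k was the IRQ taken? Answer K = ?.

after  0: r0=0x56 r1=0x16 r2=0x4f r3=0x40 r4=0xc1 r5=0x17  N=0 Z=0
after  1: r0=0x56 r1=0xc8 r2=0x4f r3=0x40 r4=0xc1 r5=0x17  N=1 Z=0
after  2: r0=0x56 r1=0xc8 r2=0x40 r3=0x40 r4=0xc1 r5=0x17  N=0 Z=0
after  3: r0=0x81 r1=0xc8 r2=0x40 r3=0x40 r4=0xc1 r5=0x17  N=1 Z=0
after  4: r0=0x81 r1=0xc8 r2=0x40 r3=0x40 r4=0x57 r5=0x17  N=0 Z=0
after  5: r0=0x81 r1=0xc8 r2=0x40 r3=0xc8 r4=0x57 r5=0x17  N=1 Z=0
-- IRQ taken; context saved, return-PC = 6 --

K = 5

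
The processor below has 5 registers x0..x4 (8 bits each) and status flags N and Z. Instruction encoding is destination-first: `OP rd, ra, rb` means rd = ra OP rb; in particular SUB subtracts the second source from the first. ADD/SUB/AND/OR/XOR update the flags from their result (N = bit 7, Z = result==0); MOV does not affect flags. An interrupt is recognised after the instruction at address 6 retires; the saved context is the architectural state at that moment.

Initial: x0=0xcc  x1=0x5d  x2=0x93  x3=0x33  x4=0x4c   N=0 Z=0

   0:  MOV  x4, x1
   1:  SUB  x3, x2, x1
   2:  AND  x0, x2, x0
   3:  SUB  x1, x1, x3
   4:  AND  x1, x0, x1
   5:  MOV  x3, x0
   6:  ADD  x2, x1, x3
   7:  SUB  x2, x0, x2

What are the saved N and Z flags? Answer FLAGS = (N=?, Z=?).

after  0: x0=0xcc x1=0x5d x2=0x93 x3=0x33 x4=0x5d  N=0 Z=0
after  1: x0=0xcc x1=0x5d x2=0x93 x3=0x36 x4=0x5d  N=0 Z=0
after  2: x0=0x80 x1=0x5d x2=0x93 x3=0x36 x4=0x5d  N=1 Z=0
after  3: x0=0x80 x1=0x27 x2=0x93 x3=0x36 x4=0x5d  N=0 Z=0
after  4: x0=0x80 x1=0x00 x2=0x93 x3=0x36 x4=0x5d  N=0 Z=1
after  5: x0=0x80 x1=0x00 x2=0x93 x3=0x80 x4=0x5d  N=0 Z=1
after  6: x0=0x80 x1=0x00 x2=0x80 x3=0x80 x4=0x5d  N=1 Z=0
-- IRQ taken; context saved, return-PC = 7 --

FLAGS = (N=1, Z=0)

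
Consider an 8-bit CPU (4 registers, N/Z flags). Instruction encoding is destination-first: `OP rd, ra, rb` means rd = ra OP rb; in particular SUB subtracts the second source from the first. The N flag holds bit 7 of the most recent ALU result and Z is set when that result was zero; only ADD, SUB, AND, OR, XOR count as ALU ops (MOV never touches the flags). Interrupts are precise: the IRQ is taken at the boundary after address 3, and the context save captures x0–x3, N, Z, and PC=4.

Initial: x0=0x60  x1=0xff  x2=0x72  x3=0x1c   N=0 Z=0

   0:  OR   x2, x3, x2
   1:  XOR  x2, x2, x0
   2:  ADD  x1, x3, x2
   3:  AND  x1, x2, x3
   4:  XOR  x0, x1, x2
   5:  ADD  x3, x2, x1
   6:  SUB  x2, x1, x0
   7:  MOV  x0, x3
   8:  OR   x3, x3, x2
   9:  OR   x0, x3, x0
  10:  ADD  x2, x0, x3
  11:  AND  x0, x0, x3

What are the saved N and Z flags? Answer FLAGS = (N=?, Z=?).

after  0: x0=0x60 x1=0xff x2=0x7e x3=0x1c  N=0 Z=0
after  1: x0=0x60 x1=0xff x2=0x1e x3=0x1c  N=0 Z=0
after  2: x0=0x60 x1=0x3a x2=0x1e x3=0x1c  N=0 Z=0
after  3: x0=0x60 x1=0x1c x2=0x1e x3=0x1c  N=0 Z=0
-- IRQ taken; context saved, return-PC = 4 --

FLAGS = (N=0, Z=0)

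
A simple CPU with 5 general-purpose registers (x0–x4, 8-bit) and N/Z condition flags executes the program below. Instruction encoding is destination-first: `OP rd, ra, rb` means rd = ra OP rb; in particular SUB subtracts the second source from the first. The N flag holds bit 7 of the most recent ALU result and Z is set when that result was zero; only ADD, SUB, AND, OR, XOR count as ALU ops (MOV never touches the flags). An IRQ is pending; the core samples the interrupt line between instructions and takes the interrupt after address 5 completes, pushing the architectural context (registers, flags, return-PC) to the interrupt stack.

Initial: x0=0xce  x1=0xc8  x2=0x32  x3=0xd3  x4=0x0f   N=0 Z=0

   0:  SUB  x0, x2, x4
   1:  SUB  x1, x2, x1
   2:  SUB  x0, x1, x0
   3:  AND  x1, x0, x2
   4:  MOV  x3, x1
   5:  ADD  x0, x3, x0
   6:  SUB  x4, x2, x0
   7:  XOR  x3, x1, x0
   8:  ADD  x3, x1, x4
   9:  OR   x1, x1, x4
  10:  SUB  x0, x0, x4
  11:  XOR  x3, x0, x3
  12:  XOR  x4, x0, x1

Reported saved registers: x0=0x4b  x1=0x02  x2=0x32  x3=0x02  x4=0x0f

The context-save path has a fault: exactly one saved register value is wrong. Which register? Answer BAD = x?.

after  0: x0=0x23 x1=0xc8 x2=0x32 x3=0xd3 x4=0x0f  N=0 Z=0
after  1: x0=0x23 x1=0x6a x2=0x32 x3=0xd3 x4=0x0f  N=0 Z=0
after  2: x0=0x47 x1=0x6a x2=0x32 x3=0xd3 x4=0x0f  N=0 Z=0
after  3: x0=0x47 x1=0x02 x2=0x32 x3=0xd3 x4=0x0f  N=0 Z=0
after  4: x0=0x47 x1=0x02 x2=0x32 x3=0x02 x4=0x0f  N=0 Z=0
after  5: x0=0x49 x1=0x02 x2=0x32 x3=0x02 x4=0x0f  N=0 Z=0
-- IRQ taken; context saved, return-PC = 6 --
mismatch: x0: reported 0x4b vs actual 0x49

BAD = x0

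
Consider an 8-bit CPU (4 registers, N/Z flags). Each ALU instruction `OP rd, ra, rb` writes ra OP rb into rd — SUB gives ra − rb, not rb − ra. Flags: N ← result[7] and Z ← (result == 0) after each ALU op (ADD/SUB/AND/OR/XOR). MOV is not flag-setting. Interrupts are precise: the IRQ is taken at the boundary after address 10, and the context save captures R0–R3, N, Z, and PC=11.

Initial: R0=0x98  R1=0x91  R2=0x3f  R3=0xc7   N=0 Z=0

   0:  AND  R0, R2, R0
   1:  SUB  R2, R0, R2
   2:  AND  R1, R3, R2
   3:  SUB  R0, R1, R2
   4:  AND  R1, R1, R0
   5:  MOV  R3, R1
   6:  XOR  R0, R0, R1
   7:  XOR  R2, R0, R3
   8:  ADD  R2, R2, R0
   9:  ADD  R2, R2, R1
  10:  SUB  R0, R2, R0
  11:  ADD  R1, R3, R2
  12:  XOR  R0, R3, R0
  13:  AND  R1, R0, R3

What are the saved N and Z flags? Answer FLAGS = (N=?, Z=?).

FLAGS = (N=1, Z=0)

after  0: R0=0x18 R1=0x91 R2=0x3f R3=0xc7  N=0 Z=0
after  1: R0=0x18 R1=0x91 R2=0xd9 R3=0xc7  N=1 Z=0
after  2: R0=0x18 R1=0xc1 R2=0xd9 R3=0xc7  N=1 Z=0
after  3: R0=0xe8 R1=0xc1 R2=0xd9 R3=0xc7  N=1 Z=0
after  4: R0=0xe8 R1=0xc0 R2=0xd9 R3=0xc7  N=1 Z=0
after  5: R0=0xe8 R1=0xc0 R2=0xd9 R3=0xc0  N=1 Z=0
after  6: R0=0x28 R1=0xc0 R2=0xd9 R3=0xc0  N=0 Z=0
after  7: R0=0x28 R1=0xc0 R2=0xe8 R3=0xc0  N=1 Z=0
after  8: R0=0x28 R1=0xc0 R2=0x10 R3=0xc0  N=0 Z=0
after  9: R0=0x28 R1=0xc0 R2=0xd0 R3=0xc0  N=1 Z=0
after 10: R0=0xa8 R1=0xc0 R2=0xd0 R3=0xc0  N=1 Z=0
-- IRQ taken; context saved, return-PC = 11 --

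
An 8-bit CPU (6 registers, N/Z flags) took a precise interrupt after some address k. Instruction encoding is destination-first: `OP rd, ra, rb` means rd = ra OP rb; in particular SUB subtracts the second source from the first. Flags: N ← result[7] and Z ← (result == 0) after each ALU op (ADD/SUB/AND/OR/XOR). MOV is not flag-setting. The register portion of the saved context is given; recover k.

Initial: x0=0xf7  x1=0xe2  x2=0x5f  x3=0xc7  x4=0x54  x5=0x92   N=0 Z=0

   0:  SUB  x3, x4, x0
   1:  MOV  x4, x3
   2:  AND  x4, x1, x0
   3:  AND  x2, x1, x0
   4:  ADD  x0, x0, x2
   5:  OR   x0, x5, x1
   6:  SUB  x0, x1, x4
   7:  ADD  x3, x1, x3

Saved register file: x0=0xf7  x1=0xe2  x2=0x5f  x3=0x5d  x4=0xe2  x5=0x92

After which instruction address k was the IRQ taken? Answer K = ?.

K = 2

after  0: x0=0xf7 x1=0xe2 x2=0x5f x3=0x5d x4=0x54 x5=0x92  N=0 Z=0
after  1: x0=0xf7 x1=0xe2 x2=0x5f x3=0x5d x4=0x5d x5=0x92  N=0 Z=0
after  2: x0=0xf7 x1=0xe2 x2=0x5f x3=0x5d x4=0xe2 x5=0x92  N=1 Z=0
-- IRQ taken; context saved, return-PC = 3 --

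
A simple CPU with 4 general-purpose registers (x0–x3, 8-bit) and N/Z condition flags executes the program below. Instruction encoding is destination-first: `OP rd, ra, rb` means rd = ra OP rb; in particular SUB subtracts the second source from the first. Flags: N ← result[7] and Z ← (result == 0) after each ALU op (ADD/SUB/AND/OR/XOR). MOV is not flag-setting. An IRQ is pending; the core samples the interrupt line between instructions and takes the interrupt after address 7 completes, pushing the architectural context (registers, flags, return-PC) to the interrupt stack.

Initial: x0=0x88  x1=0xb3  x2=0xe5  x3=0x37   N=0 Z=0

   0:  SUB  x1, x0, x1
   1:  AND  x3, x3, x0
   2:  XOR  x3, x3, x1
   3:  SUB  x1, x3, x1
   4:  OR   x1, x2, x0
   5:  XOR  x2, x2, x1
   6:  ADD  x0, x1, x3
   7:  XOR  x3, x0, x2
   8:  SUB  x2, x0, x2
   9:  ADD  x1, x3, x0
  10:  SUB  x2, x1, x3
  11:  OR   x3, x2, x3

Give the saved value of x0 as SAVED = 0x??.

SAVED = 0xc2

after  0: x0=0x88 x1=0xd5 x2=0xe5 x3=0x37  N=1 Z=0
after  1: x0=0x88 x1=0xd5 x2=0xe5 x3=0x00  N=0 Z=1
after  2: x0=0x88 x1=0xd5 x2=0xe5 x3=0xd5  N=1 Z=0
after  3: x0=0x88 x1=0x00 x2=0xe5 x3=0xd5  N=0 Z=1
after  4: x0=0x88 x1=0xed x2=0xe5 x3=0xd5  N=1 Z=0
after  5: x0=0x88 x1=0xed x2=0x08 x3=0xd5  N=0 Z=0
after  6: x0=0xc2 x1=0xed x2=0x08 x3=0xd5  N=1 Z=0
after  7: x0=0xc2 x1=0xed x2=0x08 x3=0xca  N=1 Z=0
-- IRQ taken; context saved, return-PC = 8 --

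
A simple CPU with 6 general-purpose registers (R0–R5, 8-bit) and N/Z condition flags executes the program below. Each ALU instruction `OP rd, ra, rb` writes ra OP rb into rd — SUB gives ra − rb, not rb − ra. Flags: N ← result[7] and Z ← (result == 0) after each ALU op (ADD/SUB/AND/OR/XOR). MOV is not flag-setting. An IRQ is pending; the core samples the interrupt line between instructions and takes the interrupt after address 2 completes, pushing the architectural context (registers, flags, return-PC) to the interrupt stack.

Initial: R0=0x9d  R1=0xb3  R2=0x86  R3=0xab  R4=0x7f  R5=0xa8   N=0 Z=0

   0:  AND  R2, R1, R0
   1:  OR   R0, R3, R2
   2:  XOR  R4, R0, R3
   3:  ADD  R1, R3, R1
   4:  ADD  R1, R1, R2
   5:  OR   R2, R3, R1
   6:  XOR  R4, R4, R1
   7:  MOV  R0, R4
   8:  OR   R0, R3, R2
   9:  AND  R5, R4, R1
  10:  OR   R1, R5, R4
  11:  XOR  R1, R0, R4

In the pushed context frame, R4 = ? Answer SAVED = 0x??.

after  0: R0=0x9d R1=0xb3 R2=0x91 R3=0xab R4=0x7f R5=0xa8  N=1 Z=0
after  1: R0=0xbb R1=0xb3 R2=0x91 R3=0xab R4=0x7f R5=0xa8  N=1 Z=0
after  2: R0=0xbb R1=0xb3 R2=0x91 R3=0xab R4=0x10 R5=0xa8  N=0 Z=0
-- IRQ taken; context saved, return-PC = 3 --

SAVED = 0x10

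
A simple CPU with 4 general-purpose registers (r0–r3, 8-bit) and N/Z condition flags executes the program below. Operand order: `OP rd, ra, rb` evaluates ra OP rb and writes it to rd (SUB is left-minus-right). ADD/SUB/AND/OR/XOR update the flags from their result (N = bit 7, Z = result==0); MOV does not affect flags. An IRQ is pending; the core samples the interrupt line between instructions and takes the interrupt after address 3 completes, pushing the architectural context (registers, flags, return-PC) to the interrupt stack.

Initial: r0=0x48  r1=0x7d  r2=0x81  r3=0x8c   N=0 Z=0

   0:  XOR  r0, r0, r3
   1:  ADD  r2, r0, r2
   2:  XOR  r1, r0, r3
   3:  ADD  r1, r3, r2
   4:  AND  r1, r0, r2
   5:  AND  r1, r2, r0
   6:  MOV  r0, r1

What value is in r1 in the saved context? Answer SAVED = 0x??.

after  0: r0=0xc4 r1=0x7d r2=0x81 r3=0x8c  N=1 Z=0
after  1: r0=0xc4 r1=0x7d r2=0x45 r3=0x8c  N=0 Z=0
after  2: r0=0xc4 r1=0x48 r2=0x45 r3=0x8c  N=0 Z=0
after  3: r0=0xc4 r1=0xd1 r2=0x45 r3=0x8c  N=1 Z=0
-- IRQ taken; context saved, return-PC = 4 --

SAVED = 0xd1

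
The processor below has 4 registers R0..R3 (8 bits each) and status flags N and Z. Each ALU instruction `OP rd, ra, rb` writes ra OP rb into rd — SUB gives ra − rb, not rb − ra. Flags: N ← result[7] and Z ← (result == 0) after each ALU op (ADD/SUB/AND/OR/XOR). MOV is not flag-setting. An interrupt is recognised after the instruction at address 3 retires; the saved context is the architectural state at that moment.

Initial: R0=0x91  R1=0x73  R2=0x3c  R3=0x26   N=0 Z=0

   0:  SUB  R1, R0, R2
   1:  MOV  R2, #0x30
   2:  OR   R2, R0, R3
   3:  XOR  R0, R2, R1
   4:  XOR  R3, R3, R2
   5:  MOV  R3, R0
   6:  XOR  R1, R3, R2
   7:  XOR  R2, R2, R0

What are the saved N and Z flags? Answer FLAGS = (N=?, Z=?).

FLAGS = (N=1, Z=0)

after  0: R0=0x91 R1=0x55 R2=0x3c R3=0x26  N=0 Z=0
after  1: R0=0x91 R1=0x55 R2=0x30 R3=0x26  N=0 Z=0
after  2: R0=0x91 R1=0x55 R2=0xb7 R3=0x26  N=1 Z=0
after  3: R0=0xe2 R1=0x55 R2=0xb7 R3=0x26  N=1 Z=0
-- IRQ taken; context saved, return-PC = 4 --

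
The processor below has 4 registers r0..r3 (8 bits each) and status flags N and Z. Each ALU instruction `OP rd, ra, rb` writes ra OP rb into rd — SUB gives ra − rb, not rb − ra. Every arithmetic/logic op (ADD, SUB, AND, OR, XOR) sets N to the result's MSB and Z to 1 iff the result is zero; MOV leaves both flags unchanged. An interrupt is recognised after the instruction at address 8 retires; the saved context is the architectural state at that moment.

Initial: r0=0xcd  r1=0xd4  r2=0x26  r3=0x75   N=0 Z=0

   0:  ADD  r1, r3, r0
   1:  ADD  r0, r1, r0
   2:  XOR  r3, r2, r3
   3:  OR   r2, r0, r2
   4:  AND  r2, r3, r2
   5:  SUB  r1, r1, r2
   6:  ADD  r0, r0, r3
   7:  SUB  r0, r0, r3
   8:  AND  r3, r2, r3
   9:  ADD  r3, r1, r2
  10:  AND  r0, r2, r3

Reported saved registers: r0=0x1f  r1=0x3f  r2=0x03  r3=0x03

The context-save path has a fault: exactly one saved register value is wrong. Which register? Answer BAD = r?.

after  0: r0=0xcd r1=0x42 r2=0x26 r3=0x75  N=0 Z=0
after  1: r0=0x0f r1=0x42 r2=0x26 r3=0x75  N=0 Z=0
after  2: r0=0x0f r1=0x42 r2=0x26 r3=0x53  N=0 Z=0
after  3: r0=0x0f r1=0x42 r2=0x2f r3=0x53  N=0 Z=0
after  4: r0=0x0f r1=0x42 r2=0x03 r3=0x53  N=0 Z=0
after  5: r0=0x0f r1=0x3f r2=0x03 r3=0x53  N=0 Z=0
after  6: r0=0x62 r1=0x3f r2=0x03 r3=0x53  N=0 Z=0
after  7: r0=0x0f r1=0x3f r2=0x03 r3=0x53  N=0 Z=0
after  8: r0=0x0f r1=0x3f r2=0x03 r3=0x03  N=0 Z=0
-- IRQ taken; context saved, return-PC = 9 --
mismatch: r0: reported 0x1f vs actual 0x0f

BAD = r0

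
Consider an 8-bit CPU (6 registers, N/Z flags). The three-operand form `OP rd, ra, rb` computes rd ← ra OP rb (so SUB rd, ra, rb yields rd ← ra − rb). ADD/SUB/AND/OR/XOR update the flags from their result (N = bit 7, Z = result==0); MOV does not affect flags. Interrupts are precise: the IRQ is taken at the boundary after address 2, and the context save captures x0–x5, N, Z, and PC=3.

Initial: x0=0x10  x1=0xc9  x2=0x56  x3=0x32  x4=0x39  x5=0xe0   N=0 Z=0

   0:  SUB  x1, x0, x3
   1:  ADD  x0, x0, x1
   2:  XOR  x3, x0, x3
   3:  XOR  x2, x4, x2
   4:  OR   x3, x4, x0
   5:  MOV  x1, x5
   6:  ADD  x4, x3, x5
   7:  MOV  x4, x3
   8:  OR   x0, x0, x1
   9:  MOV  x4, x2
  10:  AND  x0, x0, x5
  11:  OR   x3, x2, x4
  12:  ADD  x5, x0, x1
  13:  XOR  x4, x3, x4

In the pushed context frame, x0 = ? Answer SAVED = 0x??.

after  0: x0=0x10 x1=0xde x2=0x56 x3=0x32 x4=0x39 x5=0xe0  N=1 Z=0
after  1: x0=0xee x1=0xde x2=0x56 x3=0x32 x4=0x39 x5=0xe0  N=1 Z=0
after  2: x0=0xee x1=0xde x2=0x56 x3=0xdc x4=0x39 x5=0xe0  N=1 Z=0
-- IRQ taken; context saved, return-PC = 3 --

SAVED = 0xee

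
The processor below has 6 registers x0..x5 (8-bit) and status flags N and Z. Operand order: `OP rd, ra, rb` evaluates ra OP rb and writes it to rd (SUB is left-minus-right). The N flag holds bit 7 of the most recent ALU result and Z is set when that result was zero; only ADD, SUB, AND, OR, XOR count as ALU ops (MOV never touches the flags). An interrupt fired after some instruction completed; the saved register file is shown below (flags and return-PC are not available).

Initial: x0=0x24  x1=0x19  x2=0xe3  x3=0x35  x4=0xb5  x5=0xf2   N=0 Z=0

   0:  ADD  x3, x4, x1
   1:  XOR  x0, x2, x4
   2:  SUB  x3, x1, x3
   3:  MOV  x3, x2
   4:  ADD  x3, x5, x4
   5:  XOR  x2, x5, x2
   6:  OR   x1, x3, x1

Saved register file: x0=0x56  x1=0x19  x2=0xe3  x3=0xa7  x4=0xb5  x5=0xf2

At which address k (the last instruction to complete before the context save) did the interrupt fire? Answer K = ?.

after  0: x0=0x24 x1=0x19 x2=0xe3 x3=0xce x4=0xb5 x5=0xf2  N=1 Z=0
after  1: x0=0x56 x1=0x19 x2=0xe3 x3=0xce x4=0xb5 x5=0xf2  N=0 Z=0
after  2: x0=0x56 x1=0x19 x2=0xe3 x3=0x4b x4=0xb5 x5=0xf2  N=0 Z=0
after  3: x0=0x56 x1=0x19 x2=0xe3 x3=0xe3 x4=0xb5 x5=0xf2  N=0 Z=0
after  4: x0=0x56 x1=0x19 x2=0xe3 x3=0xa7 x4=0xb5 x5=0xf2  N=1 Z=0
-- IRQ taken; context saved, return-PC = 5 --

K = 4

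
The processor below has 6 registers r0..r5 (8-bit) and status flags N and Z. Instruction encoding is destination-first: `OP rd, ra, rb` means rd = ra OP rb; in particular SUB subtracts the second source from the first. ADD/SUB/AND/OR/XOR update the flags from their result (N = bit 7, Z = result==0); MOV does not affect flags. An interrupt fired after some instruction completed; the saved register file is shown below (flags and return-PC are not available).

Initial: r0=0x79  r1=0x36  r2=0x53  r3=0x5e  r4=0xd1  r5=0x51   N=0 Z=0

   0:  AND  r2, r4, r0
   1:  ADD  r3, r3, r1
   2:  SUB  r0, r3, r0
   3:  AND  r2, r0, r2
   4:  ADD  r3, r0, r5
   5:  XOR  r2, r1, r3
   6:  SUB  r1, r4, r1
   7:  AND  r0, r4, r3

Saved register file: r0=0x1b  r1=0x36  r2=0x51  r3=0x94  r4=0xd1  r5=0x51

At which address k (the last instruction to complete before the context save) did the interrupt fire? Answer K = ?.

K = 2

after  0: r0=0x79 r1=0x36 r2=0x51 r3=0x5e r4=0xd1 r5=0x51  N=0 Z=0
after  1: r0=0x79 r1=0x36 r2=0x51 r3=0x94 r4=0xd1 r5=0x51  N=1 Z=0
after  2: r0=0x1b r1=0x36 r2=0x51 r3=0x94 r4=0xd1 r5=0x51  N=0 Z=0
-- IRQ taken; context saved, return-PC = 3 --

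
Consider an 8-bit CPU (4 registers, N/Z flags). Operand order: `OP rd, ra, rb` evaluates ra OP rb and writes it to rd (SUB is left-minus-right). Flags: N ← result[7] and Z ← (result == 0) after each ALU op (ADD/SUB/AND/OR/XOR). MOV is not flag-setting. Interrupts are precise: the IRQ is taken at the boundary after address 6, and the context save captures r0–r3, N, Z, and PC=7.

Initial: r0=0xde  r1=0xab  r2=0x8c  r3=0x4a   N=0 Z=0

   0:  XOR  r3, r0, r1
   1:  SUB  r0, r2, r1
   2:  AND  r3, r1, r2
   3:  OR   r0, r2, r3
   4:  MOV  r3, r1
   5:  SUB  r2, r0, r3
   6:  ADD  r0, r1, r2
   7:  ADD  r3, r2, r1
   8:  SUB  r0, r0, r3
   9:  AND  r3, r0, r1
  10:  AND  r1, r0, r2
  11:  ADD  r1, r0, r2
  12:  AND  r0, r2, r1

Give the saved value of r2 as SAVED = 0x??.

SAVED = 0xe1

after  0: r0=0xde r1=0xab r2=0x8c r3=0x75  N=0 Z=0
after  1: r0=0xe1 r1=0xab r2=0x8c r3=0x75  N=1 Z=0
after  2: r0=0xe1 r1=0xab r2=0x8c r3=0x88  N=1 Z=0
after  3: r0=0x8c r1=0xab r2=0x8c r3=0x88  N=1 Z=0
after  4: r0=0x8c r1=0xab r2=0x8c r3=0xab  N=1 Z=0
after  5: r0=0x8c r1=0xab r2=0xe1 r3=0xab  N=1 Z=0
after  6: r0=0x8c r1=0xab r2=0xe1 r3=0xab  N=1 Z=0
-- IRQ taken; context saved, return-PC = 7 --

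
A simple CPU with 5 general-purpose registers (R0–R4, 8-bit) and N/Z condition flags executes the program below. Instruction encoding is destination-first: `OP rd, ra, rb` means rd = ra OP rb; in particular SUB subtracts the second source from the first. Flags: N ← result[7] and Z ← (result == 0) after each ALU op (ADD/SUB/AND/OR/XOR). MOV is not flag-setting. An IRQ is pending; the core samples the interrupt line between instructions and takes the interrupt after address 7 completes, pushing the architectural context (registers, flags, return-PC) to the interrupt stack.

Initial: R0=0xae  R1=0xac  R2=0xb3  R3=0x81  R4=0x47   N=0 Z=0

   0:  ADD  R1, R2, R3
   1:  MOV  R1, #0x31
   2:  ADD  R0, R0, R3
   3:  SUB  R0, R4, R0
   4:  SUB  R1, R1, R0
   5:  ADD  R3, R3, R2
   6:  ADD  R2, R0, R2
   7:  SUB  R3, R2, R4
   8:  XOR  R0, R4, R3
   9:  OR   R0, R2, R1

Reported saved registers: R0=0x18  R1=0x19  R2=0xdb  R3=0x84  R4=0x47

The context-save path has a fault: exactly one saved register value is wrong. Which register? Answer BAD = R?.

BAD = R2

after  0: R0=0xae R1=0x34 R2=0xb3 R3=0x81 R4=0x47  N=0 Z=0
after  1: R0=0xae R1=0x31 R2=0xb3 R3=0x81 R4=0x47  N=0 Z=0
after  2: R0=0x2f R1=0x31 R2=0xb3 R3=0x81 R4=0x47  N=0 Z=0
after  3: R0=0x18 R1=0x31 R2=0xb3 R3=0x81 R4=0x47  N=0 Z=0
after  4: R0=0x18 R1=0x19 R2=0xb3 R3=0x81 R4=0x47  N=0 Z=0
after  5: R0=0x18 R1=0x19 R2=0xb3 R3=0x34 R4=0x47  N=0 Z=0
after  6: R0=0x18 R1=0x19 R2=0xcb R3=0x34 R4=0x47  N=1 Z=0
after  7: R0=0x18 R1=0x19 R2=0xcb R3=0x84 R4=0x47  N=1 Z=0
-- IRQ taken; context saved, return-PC = 8 --
mismatch: R2: reported 0xdb vs actual 0xcb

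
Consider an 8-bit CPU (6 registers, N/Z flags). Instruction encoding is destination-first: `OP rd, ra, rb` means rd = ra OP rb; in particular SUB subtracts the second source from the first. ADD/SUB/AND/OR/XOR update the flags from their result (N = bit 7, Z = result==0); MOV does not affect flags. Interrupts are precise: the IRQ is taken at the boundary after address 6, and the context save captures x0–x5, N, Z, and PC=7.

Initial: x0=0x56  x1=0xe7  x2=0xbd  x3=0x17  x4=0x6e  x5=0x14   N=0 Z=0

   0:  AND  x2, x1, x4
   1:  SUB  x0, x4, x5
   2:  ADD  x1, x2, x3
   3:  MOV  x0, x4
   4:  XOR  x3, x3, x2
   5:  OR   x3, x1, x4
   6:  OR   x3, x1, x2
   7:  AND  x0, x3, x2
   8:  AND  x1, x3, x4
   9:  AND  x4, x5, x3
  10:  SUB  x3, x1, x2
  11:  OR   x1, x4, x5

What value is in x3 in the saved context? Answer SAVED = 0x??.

SAVED = 0x7f

after  0: x0=0x56 x1=0xe7 x2=0x66 x3=0x17 x4=0x6e x5=0x14  N=0 Z=0
after  1: x0=0x5a x1=0xe7 x2=0x66 x3=0x17 x4=0x6e x5=0x14  N=0 Z=0
after  2: x0=0x5a x1=0x7d x2=0x66 x3=0x17 x4=0x6e x5=0x14  N=0 Z=0
after  3: x0=0x6e x1=0x7d x2=0x66 x3=0x17 x4=0x6e x5=0x14  N=0 Z=0
after  4: x0=0x6e x1=0x7d x2=0x66 x3=0x71 x4=0x6e x5=0x14  N=0 Z=0
after  5: x0=0x6e x1=0x7d x2=0x66 x3=0x7f x4=0x6e x5=0x14  N=0 Z=0
after  6: x0=0x6e x1=0x7d x2=0x66 x3=0x7f x4=0x6e x5=0x14  N=0 Z=0
-- IRQ taken; context saved, return-PC = 7 --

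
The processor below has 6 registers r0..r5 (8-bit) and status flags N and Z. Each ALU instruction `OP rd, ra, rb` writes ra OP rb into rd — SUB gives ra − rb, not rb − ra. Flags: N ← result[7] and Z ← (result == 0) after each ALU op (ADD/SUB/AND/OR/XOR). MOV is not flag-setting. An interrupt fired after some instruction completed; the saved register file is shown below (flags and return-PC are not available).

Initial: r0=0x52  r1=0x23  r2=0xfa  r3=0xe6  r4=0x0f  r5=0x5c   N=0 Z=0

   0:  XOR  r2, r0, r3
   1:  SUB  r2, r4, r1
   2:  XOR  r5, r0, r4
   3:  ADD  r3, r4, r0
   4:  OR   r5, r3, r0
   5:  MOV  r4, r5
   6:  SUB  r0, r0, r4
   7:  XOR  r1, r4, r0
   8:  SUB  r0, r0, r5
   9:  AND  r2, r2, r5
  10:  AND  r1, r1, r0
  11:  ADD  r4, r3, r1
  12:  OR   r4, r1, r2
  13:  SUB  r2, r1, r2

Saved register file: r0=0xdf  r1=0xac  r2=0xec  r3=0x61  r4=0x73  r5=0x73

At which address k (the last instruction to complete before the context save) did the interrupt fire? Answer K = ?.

K = 7

after  0: r0=0x52 r1=0x23 r2=0xb4 r3=0xe6 r4=0x0f r5=0x5c  N=1 Z=0
after  1: r0=0x52 r1=0x23 r2=0xec r3=0xe6 r4=0x0f r5=0x5c  N=1 Z=0
after  2: r0=0x52 r1=0x23 r2=0xec r3=0xe6 r4=0x0f r5=0x5d  N=0 Z=0
after  3: r0=0x52 r1=0x23 r2=0xec r3=0x61 r4=0x0f r5=0x5d  N=0 Z=0
after  4: r0=0x52 r1=0x23 r2=0xec r3=0x61 r4=0x0f r5=0x73  N=0 Z=0
after  5: r0=0x52 r1=0x23 r2=0xec r3=0x61 r4=0x73 r5=0x73  N=0 Z=0
after  6: r0=0xdf r1=0x23 r2=0xec r3=0x61 r4=0x73 r5=0x73  N=1 Z=0
after  7: r0=0xdf r1=0xac r2=0xec r3=0x61 r4=0x73 r5=0x73  N=1 Z=0
-- IRQ taken; context saved, return-PC = 8 --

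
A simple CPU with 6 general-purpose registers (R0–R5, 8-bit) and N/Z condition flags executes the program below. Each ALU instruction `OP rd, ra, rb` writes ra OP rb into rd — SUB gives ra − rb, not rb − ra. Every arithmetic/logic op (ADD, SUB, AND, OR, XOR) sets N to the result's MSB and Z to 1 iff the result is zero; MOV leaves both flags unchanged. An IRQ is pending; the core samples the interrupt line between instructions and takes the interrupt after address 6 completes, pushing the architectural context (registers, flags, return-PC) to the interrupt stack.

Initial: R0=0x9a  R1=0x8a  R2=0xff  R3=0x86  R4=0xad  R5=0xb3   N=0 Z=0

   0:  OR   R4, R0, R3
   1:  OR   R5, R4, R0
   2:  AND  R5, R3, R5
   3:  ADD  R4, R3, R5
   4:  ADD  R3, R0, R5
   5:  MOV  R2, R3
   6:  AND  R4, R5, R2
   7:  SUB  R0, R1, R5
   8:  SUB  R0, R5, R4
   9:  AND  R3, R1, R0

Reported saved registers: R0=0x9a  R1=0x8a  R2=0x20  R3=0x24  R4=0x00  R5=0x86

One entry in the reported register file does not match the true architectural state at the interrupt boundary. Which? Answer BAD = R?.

after  0: R0=0x9a R1=0x8a R2=0xff R3=0x86 R4=0x9e R5=0xb3  N=1 Z=0
after  1: R0=0x9a R1=0x8a R2=0xff R3=0x86 R4=0x9e R5=0x9e  N=1 Z=0
after  2: R0=0x9a R1=0x8a R2=0xff R3=0x86 R4=0x9e R5=0x86  N=1 Z=0
after  3: R0=0x9a R1=0x8a R2=0xff R3=0x86 R4=0x0c R5=0x86  N=0 Z=0
after  4: R0=0x9a R1=0x8a R2=0xff R3=0x20 R4=0x0c R5=0x86  N=0 Z=0
after  5: R0=0x9a R1=0x8a R2=0x20 R3=0x20 R4=0x0c R5=0x86  N=0 Z=0
after  6: R0=0x9a R1=0x8a R2=0x20 R3=0x20 R4=0x00 R5=0x86  N=0 Z=1
-- IRQ taken; context saved, return-PC = 7 --
mismatch: R3: reported 0x24 vs actual 0x20

BAD = R3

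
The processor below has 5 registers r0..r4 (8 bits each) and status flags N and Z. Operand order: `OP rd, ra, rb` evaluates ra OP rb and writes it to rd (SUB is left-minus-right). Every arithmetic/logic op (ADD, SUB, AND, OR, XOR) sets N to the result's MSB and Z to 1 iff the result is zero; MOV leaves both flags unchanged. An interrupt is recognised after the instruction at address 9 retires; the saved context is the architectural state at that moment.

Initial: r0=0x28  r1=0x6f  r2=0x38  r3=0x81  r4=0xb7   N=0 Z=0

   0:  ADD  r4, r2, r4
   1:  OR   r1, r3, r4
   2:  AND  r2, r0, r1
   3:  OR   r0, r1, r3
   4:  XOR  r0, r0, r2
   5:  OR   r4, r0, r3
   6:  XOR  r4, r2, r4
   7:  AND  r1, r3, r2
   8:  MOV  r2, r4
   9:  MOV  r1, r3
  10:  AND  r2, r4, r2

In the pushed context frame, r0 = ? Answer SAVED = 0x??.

after  0: r0=0x28 r1=0x6f r2=0x38 r3=0x81 r4=0xef  N=1 Z=0
after  1: r0=0x28 r1=0xef r2=0x38 r3=0x81 r4=0xef  N=1 Z=0
after  2: r0=0x28 r1=0xef r2=0x28 r3=0x81 r4=0xef  N=0 Z=0
after  3: r0=0xef r1=0xef r2=0x28 r3=0x81 r4=0xef  N=1 Z=0
after  4: r0=0xc7 r1=0xef r2=0x28 r3=0x81 r4=0xef  N=1 Z=0
after  5: r0=0xc7 r1=0xef r2=0x28 r3=0x81 r4=0xc7  N=1 Z=0
after  6: r0=0xc7 r1=0xef r2=0x28 r3=0x81 r4=0xef  N=1 Z=0
after  7: r0=0xc7 r1=0x00 r2=0x28 r3=0x81 r4=0xef  N=0 Z=1
after  8: r0=0xc7 r1=0x00 r2=0xef r3=0x81 r4=0xef  N=0 Z=1
after  9: r0=0xc7 r1=0x81 r2=0xef r3=0x81 r4=0xef  N=0 Z=1
-- IRQ taken; context saved, return-PC = 10 --

SAVED = 0xc7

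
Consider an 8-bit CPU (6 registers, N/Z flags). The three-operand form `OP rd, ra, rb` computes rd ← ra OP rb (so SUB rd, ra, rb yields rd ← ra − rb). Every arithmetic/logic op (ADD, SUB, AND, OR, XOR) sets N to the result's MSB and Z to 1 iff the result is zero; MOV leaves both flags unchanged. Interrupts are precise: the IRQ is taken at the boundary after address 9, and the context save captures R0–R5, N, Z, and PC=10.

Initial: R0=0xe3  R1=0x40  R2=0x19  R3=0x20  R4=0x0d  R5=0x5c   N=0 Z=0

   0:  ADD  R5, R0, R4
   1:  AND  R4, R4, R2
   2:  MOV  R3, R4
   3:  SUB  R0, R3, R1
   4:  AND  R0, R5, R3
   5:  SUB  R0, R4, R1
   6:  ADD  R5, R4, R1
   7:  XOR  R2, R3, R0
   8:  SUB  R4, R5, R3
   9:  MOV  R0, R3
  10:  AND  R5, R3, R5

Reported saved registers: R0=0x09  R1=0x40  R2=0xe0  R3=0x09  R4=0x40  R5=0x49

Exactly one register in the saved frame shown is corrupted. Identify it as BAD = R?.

BAD = R2

after  0: R0=0xe3 R1=0x40 R2=0x19 R3=0x20 R4=0x0d R5=0xf0  N=1 Z=0
after  1: R0=0xe3 R1=0x40 R2=0x19 R3=0x20 R4=0x09 R5=0xf0  N=0 Z=0
after  2: R0=0xe3 R1=0x40 R2=0x19 R3=0x09 R4=0x09 R5=0xf0  N=0 Z=0
after  3: R0=0xc9 R1=0x40 R2=0x19 R3=0x09 R4=0x09 R5=0xf0  N=1 Z=0
after  4: R0=0x00 R1=0x40 R2=0x19 R3=0x09 R4=0x09 R5=0xf0  N=0 Z=1
after  5: R0=0xc9 R1=0x40 R2=0x19 R3=0x09 R4=0x09 R5=0xf0  N=1 Z=0
after  6: R0=0xc9 R1=0x40 R2=0x19 R3=0x09 R4=0x09 R5=0x49  N=0 Z=0
after  7: R0=0xc9 R1=0x40 R2=0xc0 R3=0x09 R4=0x09 R5=0x49  N=1 Z=0
after  8: R0=0xc9 R1=0x40 R2=0xc0 R3=0x09 R4=0x40 R5=0x49  N=0 Z=0
after  9: R0=0x09 R1=0x40 R2=0xc0 R3=0x09 R4=0x40 R5=0x49  N=0 Z=0
-- IRQ taken; context saved, return-PC = 10 --
mismatch: R2: reported 0xe0 vs actual 0xc0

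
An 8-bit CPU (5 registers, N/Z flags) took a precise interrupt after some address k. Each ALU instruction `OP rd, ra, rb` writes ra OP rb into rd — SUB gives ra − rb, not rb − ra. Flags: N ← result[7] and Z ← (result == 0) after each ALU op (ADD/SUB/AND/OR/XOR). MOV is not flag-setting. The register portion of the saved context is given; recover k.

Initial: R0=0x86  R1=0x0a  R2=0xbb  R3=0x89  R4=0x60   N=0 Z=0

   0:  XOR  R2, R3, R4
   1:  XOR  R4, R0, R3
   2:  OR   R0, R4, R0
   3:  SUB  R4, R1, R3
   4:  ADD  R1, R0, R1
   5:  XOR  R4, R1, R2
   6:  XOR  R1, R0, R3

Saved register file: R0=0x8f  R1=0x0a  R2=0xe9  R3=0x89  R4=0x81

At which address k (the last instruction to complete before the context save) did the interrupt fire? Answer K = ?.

K = 3

after  0: R0=0x86 R1=0x0a R2=0xe9 R3=0x89 R4=0x60  N=1 Z=0
after  1: R0=0x86 R1=0x0a R2=0xe9 R3=0x89 R4=0x0f  N=0 Z=0
after  2: R0=0x8f R1=0x0a R2=0xe9 R3=0x89 R4=0x0f  N=1 Z=0
after  3: R0=0x8f R1=0x0a R2=0xe9 R3=0x89 R4=0x81  N=1 Z=0
-- IRQ taken; context saved, return-PC = 4 --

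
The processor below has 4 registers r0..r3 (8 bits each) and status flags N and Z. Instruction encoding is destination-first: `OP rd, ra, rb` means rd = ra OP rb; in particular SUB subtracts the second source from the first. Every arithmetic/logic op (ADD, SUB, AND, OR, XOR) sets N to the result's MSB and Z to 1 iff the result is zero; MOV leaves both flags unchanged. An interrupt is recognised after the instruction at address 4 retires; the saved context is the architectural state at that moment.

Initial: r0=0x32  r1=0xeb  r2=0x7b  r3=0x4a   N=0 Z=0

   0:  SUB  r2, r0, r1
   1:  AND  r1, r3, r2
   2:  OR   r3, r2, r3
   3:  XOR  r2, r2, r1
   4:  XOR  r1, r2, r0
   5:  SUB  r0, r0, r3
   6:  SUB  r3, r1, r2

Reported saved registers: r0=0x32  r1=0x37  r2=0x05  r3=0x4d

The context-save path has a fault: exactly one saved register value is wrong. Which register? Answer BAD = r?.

BAD = r3

after  0: r0=0x32 r1=0xeb r2=0x47 r3=0x4a  N=0 Z=0
after  1: r0=0x32 r1=0x42 r2=0x47 r3=0x4a  N=0 Z=0
after  2: r0=0x32 r1=0x42 r2=0x47 r3=0x4f  N=0 Z=0
after  3: r0=0x32 r1=0x42 r2=0x05 r3=0x4f  N=0 Z=0
after  4: r0=0x32 r1=0x37 r2=0x05 r3=0x4f  N=0 Z=0
-- IRQ taken; context saved, return-PC = 5 --
mismatch: r3: reported 0x4d vs actual 0x4f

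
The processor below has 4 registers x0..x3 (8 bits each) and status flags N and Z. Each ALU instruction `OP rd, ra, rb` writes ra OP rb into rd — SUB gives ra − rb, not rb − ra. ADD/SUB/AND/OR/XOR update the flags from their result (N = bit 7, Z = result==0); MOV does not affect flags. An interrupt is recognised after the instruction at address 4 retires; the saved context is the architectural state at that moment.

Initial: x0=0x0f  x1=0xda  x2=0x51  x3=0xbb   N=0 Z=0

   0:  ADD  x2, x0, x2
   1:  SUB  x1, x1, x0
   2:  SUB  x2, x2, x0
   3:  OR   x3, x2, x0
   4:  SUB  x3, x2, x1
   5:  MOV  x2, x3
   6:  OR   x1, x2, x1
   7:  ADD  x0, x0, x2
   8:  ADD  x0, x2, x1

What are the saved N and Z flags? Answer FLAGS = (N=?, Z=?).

FLAGS = (N=1, Z=0)

after  0: x0=0x0f x1=0xda x2=0x60 x3=0xbb  N=0 Z=0
after  1: x0=0x0f x1=0xcb x2=0x60 x3=0xbb  N=1 Z=0
after  2: x0=0x0f x1=0xcb x2=0x51 x3=0xbb  N=0 Z=0
after  3: x0=0x0f x1=0xcb x2=0x51 x3=0x5f  N=0 Z=0
after  4: x0=0x0f x1=0xcb x2=0x51 x3=0x86  N=1 Z=0
-- IRQ taken; context saved, return-PC = 5 --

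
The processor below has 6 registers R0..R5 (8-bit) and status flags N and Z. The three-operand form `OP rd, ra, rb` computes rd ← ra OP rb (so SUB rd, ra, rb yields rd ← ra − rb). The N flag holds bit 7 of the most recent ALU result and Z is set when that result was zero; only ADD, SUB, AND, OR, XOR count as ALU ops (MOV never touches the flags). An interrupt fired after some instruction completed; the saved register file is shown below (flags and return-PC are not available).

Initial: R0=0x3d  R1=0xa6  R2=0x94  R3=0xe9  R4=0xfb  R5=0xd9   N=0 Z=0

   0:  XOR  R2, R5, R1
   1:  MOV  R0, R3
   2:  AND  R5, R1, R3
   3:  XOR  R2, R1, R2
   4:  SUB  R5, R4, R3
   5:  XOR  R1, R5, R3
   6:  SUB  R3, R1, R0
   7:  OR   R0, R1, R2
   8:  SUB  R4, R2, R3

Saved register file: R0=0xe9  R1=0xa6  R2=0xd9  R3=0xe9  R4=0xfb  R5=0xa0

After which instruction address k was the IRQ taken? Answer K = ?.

K = 3

after  0: R0=0x3d R1=0xa6 R2=0x7f R3=0xe9 R4=0xfb R5=0xd9  N=0 Z=0
after  1: R0=0xe9 R1=0xa6 R2=0x7f R3=0xe9 R4=0xfb R5=0xd9  N=0 Z=0
after  2: R0=0xe9 R1=0xa6 R2=0x7f R3=0xe9 R4=0xfb R5=0xa0  N=1 Z=0
after  3: R0=0xe9 R1=0xa6 R2=0xd9 R3=0xe9 R4=0xfb R5=0xa0  N=1 Z=0
-- IRQ taken; context saved, return-PC = 4 --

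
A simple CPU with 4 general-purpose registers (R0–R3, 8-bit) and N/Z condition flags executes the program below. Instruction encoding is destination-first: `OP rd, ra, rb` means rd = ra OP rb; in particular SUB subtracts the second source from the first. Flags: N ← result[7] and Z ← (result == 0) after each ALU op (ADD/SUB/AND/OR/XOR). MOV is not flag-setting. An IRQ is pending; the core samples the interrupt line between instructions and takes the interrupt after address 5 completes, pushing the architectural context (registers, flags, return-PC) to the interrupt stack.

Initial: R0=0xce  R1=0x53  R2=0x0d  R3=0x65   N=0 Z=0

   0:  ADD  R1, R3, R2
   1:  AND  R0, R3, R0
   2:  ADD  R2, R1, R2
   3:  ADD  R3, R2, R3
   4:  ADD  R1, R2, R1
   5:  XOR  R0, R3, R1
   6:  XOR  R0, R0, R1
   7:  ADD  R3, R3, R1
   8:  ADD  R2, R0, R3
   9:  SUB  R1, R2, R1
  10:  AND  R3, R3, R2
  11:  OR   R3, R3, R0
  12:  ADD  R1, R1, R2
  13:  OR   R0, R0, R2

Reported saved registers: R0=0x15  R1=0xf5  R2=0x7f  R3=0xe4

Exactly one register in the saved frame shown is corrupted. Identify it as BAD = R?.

BAD = R1

after  0: R0=0xce R1=0x72 R2=0x0d R3=0x65  N=0 Z=0
after  1: R0=0x44 R1=0x72 R2=0x0d R3=0x65  N=0 Z=0
after  2: R0=0x44 R1=0x72 R2=0x7f R3=0x65  N=0 Z=0
after  3: R0=0x44 R1=0x72 R2=0x7f R3=0xe4  N=1 Z=0
after  4: R0=0x44 R1=0xf1 R2=0x7f R3=0xe4  N=1 Z=0
after  5: R0=0x15 R1=0xf1 R2=0x7f R3=0xe4  N=0 Z=0
-- IRQ taken; context saved, return-PC = 6 --
mismatch: R1: reported 0xf5 vs actual 0xf1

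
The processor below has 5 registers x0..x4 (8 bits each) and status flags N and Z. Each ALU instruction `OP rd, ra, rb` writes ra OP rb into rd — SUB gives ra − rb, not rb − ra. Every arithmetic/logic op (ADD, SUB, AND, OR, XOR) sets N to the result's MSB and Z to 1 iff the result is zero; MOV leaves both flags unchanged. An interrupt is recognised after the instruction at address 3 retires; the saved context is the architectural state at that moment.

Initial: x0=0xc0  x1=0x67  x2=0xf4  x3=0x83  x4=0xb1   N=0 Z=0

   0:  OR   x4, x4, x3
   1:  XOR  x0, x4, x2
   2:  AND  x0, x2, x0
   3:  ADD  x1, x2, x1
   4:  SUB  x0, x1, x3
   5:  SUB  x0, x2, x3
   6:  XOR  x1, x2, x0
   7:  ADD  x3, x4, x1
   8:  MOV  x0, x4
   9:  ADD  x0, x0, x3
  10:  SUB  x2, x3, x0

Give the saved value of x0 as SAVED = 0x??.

SAVED = 0x44

after  0: x0=0xc0 x1=0x67 x2=0xf4 x3=0x83 x4=0xb3  N=1 Z=0
after  1: x0=0x47 x1=0x67 x2=0xf4 x3=0x83 x4=0xb3  N=0 Z=0
after  2: x0=0x44 x1=0x67 x2=0xf4 x3=0x83 x4=0xb3  N=0 Z=0
after  3: x0=0x44 x1=0x5b x2=0xf4 x3=0x83 x4=0xb3  N=0 Z=0
-- IRQ taken; context saved, return-PC = 4 --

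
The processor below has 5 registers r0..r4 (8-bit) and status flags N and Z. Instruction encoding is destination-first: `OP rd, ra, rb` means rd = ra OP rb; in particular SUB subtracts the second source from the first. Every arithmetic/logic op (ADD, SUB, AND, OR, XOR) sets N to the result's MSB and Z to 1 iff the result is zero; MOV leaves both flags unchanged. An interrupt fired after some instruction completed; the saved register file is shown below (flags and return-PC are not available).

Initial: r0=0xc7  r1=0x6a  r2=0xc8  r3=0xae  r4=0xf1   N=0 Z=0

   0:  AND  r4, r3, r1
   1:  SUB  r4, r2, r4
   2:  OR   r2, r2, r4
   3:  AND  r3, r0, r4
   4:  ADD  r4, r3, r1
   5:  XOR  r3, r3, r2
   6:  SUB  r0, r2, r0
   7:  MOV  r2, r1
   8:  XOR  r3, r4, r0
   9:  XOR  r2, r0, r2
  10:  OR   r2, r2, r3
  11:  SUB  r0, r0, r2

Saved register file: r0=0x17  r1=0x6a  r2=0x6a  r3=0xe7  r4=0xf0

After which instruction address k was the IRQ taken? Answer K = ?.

after  0: r0=0xc7 r1=0x6a r2=0xc8 r3=0xae r4=0x2a  N=0 Z=0
after  1: r0=0xc7 r1=0x6a r2=0xc8 r3=0xae r4=0x9e  N=1 Z=0
after  2: r0=0xc7 r1=0x6a r2=0xde r3=0xae r4=0x9e  N=1 Z=0
after  3: r0=0xc7 r1=0x6a r2=0xde r3=0x86 r4=0x9e  N=1 Z=0
after  4: r0=0xc7 r1=0x6a r2=0xde r3=0x86 r4=0xf0  N=1 Z=0
after  5: r0=0xc7 r1=0x6a r2=0xde r3=0x58 r4=0xf0  N=0 Z=0
after  6: r0=0x17 r1=0x6a r2=0xde r3=0x58 r4=0xf0  N=0 Z=0
after  7: r0=0x17 r1=0x6a r2=0x6a r3=0x58 r4=0xf0  N=0 Z=0
after  8: r0=0x17 r1=0x6a r2=0x6a r3=0xe7 r4=0xf0  N=1 Z=0
-- IRQ taken; context saved, return-PC = 9 --

K = 8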